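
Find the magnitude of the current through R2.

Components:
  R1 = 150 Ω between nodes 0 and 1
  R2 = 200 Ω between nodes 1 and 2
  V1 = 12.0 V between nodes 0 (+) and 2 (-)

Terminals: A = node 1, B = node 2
Nodal analysis, taking node 2 as the 0 V reference.
Source V1 fixes V_0 = 12 V.
KCL at each unknown node (sum of currents leaving = 0; resistances in Ω):
  Node 1: (V_1 - 12)/150 + (V_1 - 0)/200 = 0
Collecting terms: 0.01167 × V_1 = 0.08  =>  V_1 = 6.857 V
I_R2 = (V_1 - V_2)/R2 = (6.857 - 0)/200 = 0.03429 A
|I_R2| = 0.03429 A

Final answer: |I_R2| = 0.03429 A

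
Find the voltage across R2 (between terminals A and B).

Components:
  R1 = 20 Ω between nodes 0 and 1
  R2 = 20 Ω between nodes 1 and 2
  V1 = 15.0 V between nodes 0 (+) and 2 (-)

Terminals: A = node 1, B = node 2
R1 and R2 are in series across V1 (node 0 → node 1 → node 2), and the output A–B is taken across R2, so this is a voltage divider.
Series current: I = V1/(R1 + R2) = 15/(20 + 20) = 15/40 = 0.375 A
V_R2 = I × R2 = V1 × R2/(R1 + R2) = 15 × 20/40 = 7.5 V

Final answer: 7.5 V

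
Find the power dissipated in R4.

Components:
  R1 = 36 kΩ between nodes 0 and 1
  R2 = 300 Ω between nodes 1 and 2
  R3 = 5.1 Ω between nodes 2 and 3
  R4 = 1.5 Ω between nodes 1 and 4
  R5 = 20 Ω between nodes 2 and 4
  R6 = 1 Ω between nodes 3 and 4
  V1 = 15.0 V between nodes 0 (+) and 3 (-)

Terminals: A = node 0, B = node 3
Nodal analysis, taking node 3 as the 0 V reference.
Source V1 fixes V_0 = 15 V.
KCL at each unknown node (sum of currents leaving = 0; resistances in Ω):
  Node 1: (V_1 - 15)/36000 + (V_1 - V_2)/300 + (V_1 - V_4)/1.5 = 0
  Node 2: (V_2 - V_1)/300 + (V_2 - 0)/5.1 + (V_2 - V_4)/20 = 0
  Node 4: (V_4 - V_1)/1.5 + (V_4 - V_2)/20 + (V_4 - 0)/1 = 0
Collecting terms (coefficients in siemens):
  0.67·V_1 - 0.003333·V_2 - 0.6667·V_4 = 0.0004167
  0.2494·V_2 - 0.003333·V_1 - 0.05·V_4 = 0
  1.717·V_4 - 0.6667·V_1 - 0.05·V_2 = 0
Solving these 3 simultaneous equations (Gaussian elimination) gives:
  V_1 = 0.001019 V, V_2 = 0.00009346 V, V_4 = 0.0003983 V
I_R4 = (V_1 - V_4)/R4 = (0.001019 - 0.0003983)/1.5 = 0.0004136 A
P_R4 = I_R4² × R4 = (0.0004136)² × 1.5 = 0.0000002565 W

Final answer: 2.565e-07 W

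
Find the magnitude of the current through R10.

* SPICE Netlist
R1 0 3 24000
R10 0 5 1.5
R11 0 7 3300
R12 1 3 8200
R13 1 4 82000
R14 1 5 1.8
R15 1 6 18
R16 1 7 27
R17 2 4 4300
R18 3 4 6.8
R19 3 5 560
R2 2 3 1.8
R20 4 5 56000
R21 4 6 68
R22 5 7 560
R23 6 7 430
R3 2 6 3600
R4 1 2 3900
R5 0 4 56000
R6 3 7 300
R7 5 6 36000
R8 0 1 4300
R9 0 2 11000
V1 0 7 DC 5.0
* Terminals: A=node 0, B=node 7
Nodal analysis, taking node 7 as the 0 V reference.
Source V1 fixes V_0 = 5 V.
KCL at each unknown node (sum of currents leaving = 0; resistances in Ω):
  Node 1: (V_1 - V_2)/3900 + (V_1 - 5)/4300 + (V_1 - V_3)/8200 + (V_1 - V_4)/82000 + (V_1 - V_5)/1.8 + (V_1 - V_6)/18 + (V_1 - 0)/27 = 0
  Node 2: (V_2 - V_3)/1.8 + (V_2 - V_6)/3600 + (V_2 - V_1)/3900 + (V_2 - 5)/11000 + (V_2 - V_4)/4300 = 0
  Node 3: (V_3 - 5)/24000 + (V_3 - V_2)/1.8 + (V_3 - 0)/300 + (V_3 - V_1)/8200 + (V_3 - V_4)/6.8 + (V_3 - V_5)/560 = 0
  Node 4: (V_4 - 5)/56000 + (V_4 - V_1)/82000 + (V_4 - V_2)/4300 + (V_4 - V_3)/6.8 + (V_4 - V_5)/56000 + (V_4 - V_6)/68 = 0
  Node 5: (V_5 - V_6)/36000 + (V_5 - 5)/1.5 + (V_5 - V_1)/1.8 + (V_5 - V_3)/560 + (V_5 - V_4)/56000 + (V_5 - 0)/560 = 0
  Node 6: (V_6 - V_2)/3600 + (V_6 - V_5)/36000 + (V_6 - V_1)/18 + (V_6 - V_4)/68 + (V_6 - 0)/430 = 0
Collecting terms (coefficients in siemens):
  0.6488·V_1 - 0.0002564·V_2 - 0.000122·V_3 - 0.0000122·V_4 - 0.5556·V_5 - 0.05556·V_6 = 0.001163
  0.5564·V_2 - 0.0002564·V_1 - 0.5556·V_3 - 0.0002326·V_4 - 0.0002778·V_6 = 0.0004545
  0.7079·V_3 - 0.000122·V_1 - 0.5556·V_2 - 0.1471·V_4 - 0.001786·V_5 = 0.0002083
  0.162·V_4 - 0.0000122·V_1 - 0.0002326·V_2 - 0.1471·V_3 - 0.00001786·V_5 - 0.01471·V_6 = 0.00008929
  1.226·V_5 - 0.5556·V_1 - 0.001786·V_3 - 0.00001786·V_4 - 0.00002778·V_6 = 3.333
  0.07289·V_6 - 0.05556·V_1 - 0.0002778·V_2 - 0.01471·V_4 - 0.00002778·V_5 = 0
Solving these 6 simultaneous equations (Gaussian elimination) gives:
  V_1 = 4.388 V, V_2 = 3.438 V, V_3 = 3.437 V, V_4 = 3.494 V
  V_5 = 4.713 V, V_6 = 4.064 V
I_R10 = (V_0 - V_5)/R10 = (5 - 4.713)/1.5 = 0.1914 A
|I_R10| = 0.1914 A

Final answer: |I_R10| = 0.1914 A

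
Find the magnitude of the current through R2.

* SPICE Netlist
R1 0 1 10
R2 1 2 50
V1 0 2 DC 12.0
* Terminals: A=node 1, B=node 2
Nodal analysis, taking node 2 as the 0 V reference.
Source V1 fixes V_0 = 12 V.
KCL at each unknown node (sum of currents leaving = 0; resistances in Ω):
  Node 1: (V_1 - 12)/10 + (V_1 - 0)/50 = 0
Collecting terms: 0.12 × V_1 = 1.2  =>  V_1 = 10 V
I_R2 = (V_1 - V_2)/R2 = (10 - 0)/50 = 0.2 A
|I_R2| = 0.2 A

Final answer: |I_R2| = 0.2 A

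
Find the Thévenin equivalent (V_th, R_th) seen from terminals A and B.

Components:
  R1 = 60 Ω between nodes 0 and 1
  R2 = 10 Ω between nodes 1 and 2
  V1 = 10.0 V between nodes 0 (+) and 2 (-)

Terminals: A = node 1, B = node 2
Step 1 — V_th is the open-circuit voltage V_A - V_B (nothing connected across the terminals).
Nodal analysis, taking node 2 as the 0 V reference.
Source V1 fixes V_0 = 10 V.
KCL at each unknown node (sum of currents leaving = 0; resistances in Ω):
  Node 1: (V_1 - 10)/60 + (V_1 - 0)/10 = 0
Collecting terms: 0.1167 × V_1 = 0.1667  =>  V_1 = 1.429 V
V_th = V_1 - V_2 = 1.429 - 0 = 1.429 V
Step 2 — R_th: zero the source — replace V1 by a short circuit (node 2 merges into node 0) — and find the resistance seen between A (node 1) and B (node 0).
Reduce the network between node 1 (A) and node 0 (B) by series/parallel combination:
  Rp1 = R1 ‖ R2 (parallel, both between nodes 0 and 1) = 1/(1/60 + 1/10) = 8.571 Ω
R_th = 8.571 Ω

Final answer: V_th = 1.429 V, R_th = 8.571 Ω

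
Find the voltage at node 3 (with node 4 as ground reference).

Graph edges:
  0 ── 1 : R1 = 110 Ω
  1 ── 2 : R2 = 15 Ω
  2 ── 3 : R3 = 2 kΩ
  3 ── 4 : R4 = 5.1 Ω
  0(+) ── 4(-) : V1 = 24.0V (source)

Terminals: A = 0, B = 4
Nodal analysis, taking node 4 as the 0 V reference.
Source V1 fixes V_0 = 24 V.
KCL at each unknown node (sum of currents leaving = 0; resistances in Ω):
  Node 1: (V_1 - 24)/110 + (V_1 - V_2)/15 = 0
  Node 2: (V_2 - V_1)/15 + (V_2 - V_3)/2000 = 0
  Node 3: (V_3 - V_2)/2000 + (V_3 - 0)/5.1 = 0
Collecting terms (coefficients in siemens):
  0.07576·V_1 - 0.06667·V_2 = 0.2182
  0.06717·V_2 - 0.06667·V_1 - 0.0005·V_3 = 0
  0.1966·V_3 - 0.0005·V_2 = 0
Solving these 3 simultaneous equations (Gaussian elimination) gives:
  V_1 = 22.76 V, V_2 = 22.59 V, V_3 = 0.05746 V
The requested potential is V_3 = 0.05746 V.

Final answer: V_3 = 0.05746 V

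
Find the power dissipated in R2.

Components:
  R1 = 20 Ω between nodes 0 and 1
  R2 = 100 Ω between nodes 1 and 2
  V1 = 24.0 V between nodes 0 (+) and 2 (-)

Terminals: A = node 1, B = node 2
Nodal analysis, taking node 2 as the 0 V reference.
Source V1 fixes V_0 = 24 V.
KCL at each unknown node (sum of currents leaving = 0; resistances in Ω):
  Node 1: (V_1 - 24)/20 + (V_1 - 0)/100 = 0
Collecting terms: 0.06 × V_1 = 1.2  =>  V_1 = 20 V
I_R2 = (V_1 - V_2)/R2 = (20 - 0)/100 = 0.2 A
P_R2 = I_R2² × R2 = (0.2)² × 100 = 4 W

Final answer: 4 W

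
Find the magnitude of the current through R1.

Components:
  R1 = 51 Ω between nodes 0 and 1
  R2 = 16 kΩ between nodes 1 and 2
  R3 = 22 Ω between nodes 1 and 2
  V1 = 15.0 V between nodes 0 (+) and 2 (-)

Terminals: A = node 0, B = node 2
Nodal analysis, taking node 2 as the 0 V reference.
Source V1 fixes V_0 = 15 V.
KCL at each unknown node (sum of currents leaving = 0; resistances in Ω):
  Node 1: (V_1 - 15)/51 + (V_1 - 0)/16000 + (V_1 - 0)/22 = 0
Collecting terms: 0.06512 × V_1 = 0.2941  =>  V_1 = 4.516 V
I_R1 = (V_0 - V_1)/R1 = (15 - 4.516)/51 = 0.2056 A
|I_R1| = 0.2056 A

Final answer: |I_R1| = 0.2056 A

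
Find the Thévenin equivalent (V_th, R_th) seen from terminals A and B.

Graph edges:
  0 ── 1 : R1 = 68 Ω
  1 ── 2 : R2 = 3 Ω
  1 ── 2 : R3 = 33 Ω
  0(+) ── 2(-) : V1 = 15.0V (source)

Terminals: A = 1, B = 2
Step 1 — V_th is the open-circuit voltage V_A - V_B (nothing connected across the terminals).
Nodal analysis, taking node 2 as the 0 V reference.
Source V1 fixes V_0 = 15 V.
KCL at each unknown node (sum of currents leaving = 0; resistances in Ω):
  Node 1: (V_1 - 15)/68 + (V_1 - 0)/3 + (V_1 - 0)/33 = 0
Collecting terms: 0.3783 × V_1 = 0.2206  =>  V_1 = 0.583 V
V_th = V_1 - V_2 = 0.583 - 0 = 0.583 V
Step 2 — R_th: zero the source — replace V1 by a short circuit (node 2 merges into node 0) — and find the resistance seen between A (node 1) and B (node 0).
Reduce the network between node 1 (A) and node 0 (B) by series/parallel combination:
  Rp1 = R1 ‖ R2 ‖ R3 (parallel, all between nodes 0 and 1) = 1/(1/68 + 1/3 + 1/33) = 2.643 Ω
R_th = 2.643 Ω

Final answer: V_th = 0.583 V, R_th = 2.643 Ω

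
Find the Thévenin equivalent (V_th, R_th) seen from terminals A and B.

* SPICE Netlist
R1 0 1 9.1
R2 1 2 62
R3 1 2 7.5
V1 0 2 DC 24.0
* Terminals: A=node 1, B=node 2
Step 1 — V_th is the open-circuit voltage V_A - V_B (nothing connected across the terminals).
Nodal analysis, taking node 2 as the 0 V reference.
Source V1 fixes V_0 = 24 V.
KCL at each unknown node (sum of currents leaving = 0; resistances in Ω):
  Node 1: (V_1 - 24)/9.1 + (V_1 - 0)/62 + (V_1 - 0)/7.5 = 0
Collecting terms: 0.2594 × V_1 = 2.637  =>  V_1 = 10.17 V
V_th = V_1 - V_2 = 10.17 - 0 = 10.17 V
Step 2 — R_th: zero the source — replace V1 by a short circuit (node 2 merges into node 0) — and find the resistance seen between A (node 1) and B (node 0).
Reduce the network between node 1 (A) and node 0 (B) by series/parallel combination:
  Rp1 = R1 ‖ R2 ‖ R3 (parallel, all between nodes 0 and 1) = 1/(1/9.1 + 1/62 + 1/7.5) = 3.856 Ω
R_th = 3.856 Ω

Final answer: V_th = 10.17 V, R_th = 3.856 Ω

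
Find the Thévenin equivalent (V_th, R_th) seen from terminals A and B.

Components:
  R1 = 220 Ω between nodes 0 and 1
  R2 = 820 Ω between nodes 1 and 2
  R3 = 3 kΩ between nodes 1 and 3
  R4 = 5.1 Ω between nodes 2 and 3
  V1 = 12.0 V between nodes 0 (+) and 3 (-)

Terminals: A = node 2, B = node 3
Step 1 — V_th is the open-circuit voltage V_A - V_B (nothing connected across the terminals).
Nodal analysis, taking node 3 as the 0 V reference.
Source V1 fixes V_0 = 12 V.
KCL at each unknown node (sum of currents leaving = 0; resistances in Ω):
  Node 1: (V_1 - 12)/220 + (V_1 - V_2)/820 + (V_1 - 0)/3000 = 0
  Node 2: (V_2 - V_1)/820 + (V_2 - 0)/5.1 = 0
Collecting terms (coefficients in siemens):
  0.006098·V_1 - 0.00122·V_2 = 0.05455
  0.1973·V_2 - 0.00122·V_1 = 0
Determinant D = (0.006098)(0.1973) - (-0.00122)(-0.00122) = 0.001202
V_1 = [(0.05455)(0.1973) - (-0.00122)(0)]/D = 8.955 V
V_2 = [(0.006098)(0) - (0.05455)(-0.00122)]/D = 0.05535 V
V_th = V_2 - V_3 = 0.05535 - 0 = 0.05535 V
Step 2 — R_th: zero the source — replace V1 by a short circuit (node 3 merges into node 0) — and find the resistance seen between A (node 2) and B (node 0).
Reduce the network between node 2 (A) and node 0 (B) by series/parallel combination:
  Rp1 = R1 ‖ R3 (parallel, both between nodes 0 and 1) = 1/(1/220 + 1/3000) = 205 Ω
  Rs1 = R2 + Rp1 (series, joined only at node 1) = 820 + 205 = 1025 Ω
  Rp2 = R4 ‖ Rs1 (parallel, both between nodes 0 and 2) = 1/(1/5.1 + 1/1025) = 5.075 Ω
R_th = 5.075 Ω

Final answer: V_th = 0.05535 V, R_th = 5.075 Ω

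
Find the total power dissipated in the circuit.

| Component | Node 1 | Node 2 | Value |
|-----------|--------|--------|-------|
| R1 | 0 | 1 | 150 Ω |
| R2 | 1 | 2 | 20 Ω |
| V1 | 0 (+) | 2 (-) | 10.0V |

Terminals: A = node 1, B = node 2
Nodal analysis, taking node 2 as the 0 V reference.
Source V1 fixes V_0 = 10 V.
KCL at each unknown node (sum of currents leaving = 0; resistances in Ω):
  Node 1: (V_1 - 10)/150 + (V_1 - 0)/20 = 0
Collecting terms: 0.05667 × V_1 = 0.06667  =>  V_1 = 1.176 V
Power in each resistor, P = (ΔV)²/R:
  P_R1 = (10 - 1.176)²/150 = 0.519 W
  P_R2 = (1.176 - 0)²/20 = 0.0692 W
P_total = P_R1 + P_R2 = 0.5882 W

Final answer: 0.5882 W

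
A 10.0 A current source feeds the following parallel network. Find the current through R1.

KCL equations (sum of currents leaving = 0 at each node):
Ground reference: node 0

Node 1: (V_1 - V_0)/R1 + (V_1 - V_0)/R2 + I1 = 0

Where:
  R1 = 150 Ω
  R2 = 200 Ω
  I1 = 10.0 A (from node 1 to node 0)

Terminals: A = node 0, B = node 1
All resistors sit directly between nodes 0 and 1, so they are in parallel and share one voltage V; the full source current 10 A splits among them.
1/R_par = 1/150 + 1/200 = 0.01167 S  =>  R_par = 85.71 Ω
V = I × R_par = 10 × 85.71 = 857.1 V
I_R1 = V/R1 = 857.1/150 = 5.714 A

Final answer: 5.714 A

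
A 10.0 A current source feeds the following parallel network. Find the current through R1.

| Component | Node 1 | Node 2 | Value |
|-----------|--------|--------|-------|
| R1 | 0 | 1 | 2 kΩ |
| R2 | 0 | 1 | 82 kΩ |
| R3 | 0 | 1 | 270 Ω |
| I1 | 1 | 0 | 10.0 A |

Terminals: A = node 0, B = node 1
All resistors sit directly between nodes 0 and 1, so they are in parallel and share one voltage V; the full source current 10 A splits among them.
1/R_par = 1/2000 + 1/82000 + 1/270 = 0.004216 S  =>  R_par = 237.2 Ω
V = I × R_par = 10 × 237.2 = 2372 V
I_R1 = V/R1 = 2372/2000 = 1.186 A

Final answer: 1.186 A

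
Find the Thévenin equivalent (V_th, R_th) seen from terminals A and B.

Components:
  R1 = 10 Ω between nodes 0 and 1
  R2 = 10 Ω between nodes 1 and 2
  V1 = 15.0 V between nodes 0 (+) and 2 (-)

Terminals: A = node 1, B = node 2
Step 1 — V_th is the open-circuit voltage V_A - V_B (nothing connected across the terminals).
Nodal analysis, taking node 2 as the 0 V reference.
Source V1 fixes V_0 = 15 V.
KCL at each unknown node (sum of currents leaving = 0; resistances in Ω):
  Node 1: (V_1 - 15)/10 + (V_1 - 0)/10 = 0
Collecting terms: 0.2 × V_1 = 1.5  =>  V_1 = 7.5 V
V_th = V_1 - V_2 = 7.5 - 0 = 7.5 V
Step 2 — R_th: zero the source — replace V1 by a short circuit (node 2 merges into node 0) — and find the resistance seen between A (node 1) and B (node 0).
Reduce the network between node 1 (A) and node 0 (B) by series/parallel combination:
  Rp1 = R1 ‖ R2 (parallel, both between nodes 0 and 1) = 1/(1/10 + 1/10) = 5 Ω
R_th = 5 Ω

Final answer: V_th = 7.5 V, R_th = 5 Ω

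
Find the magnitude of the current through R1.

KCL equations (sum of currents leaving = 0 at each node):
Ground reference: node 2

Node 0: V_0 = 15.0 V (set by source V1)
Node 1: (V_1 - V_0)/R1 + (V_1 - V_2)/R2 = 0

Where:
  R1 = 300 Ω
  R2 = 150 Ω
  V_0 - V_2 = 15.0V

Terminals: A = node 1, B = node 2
Nodal analysis, taking node 2 as the 0 V reference.
Source V1 fixes V_0 = 15 V.
KCL at each unknown node (sum of currents leaving = 0; resistances in Ω):
  Node 1: (V_1 - 15)/300 + (V_1 - 0)/150 = 0
Collecting terms: 0.01 × V_1 = 0.05  =>  V_1 = 5 V
I_R1 = (V_0 - V_1)/R1 = (15 - 5)/300 = 0.03333 A
|I_R1| = 0.03333 A

Final answer: |I_R1| = 0.03333 A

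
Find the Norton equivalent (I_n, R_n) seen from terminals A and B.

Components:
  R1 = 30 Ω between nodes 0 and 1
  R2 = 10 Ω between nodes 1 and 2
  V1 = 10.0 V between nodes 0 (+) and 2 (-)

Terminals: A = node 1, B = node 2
Find the Thévenin equivalent first; then I_n = V_th/R_th and R_n = R_th.
Step 1 — V_th is the open-circuit voltage V_A - V_B (nothing connected across the terminals).
Nodal analysis, taking node 2 as the 0 V reference.
Source V1 fixes V_0 = 10 V.
KCL at each unknown node (sum of currents leaving = 0; resistances in Ω):
  Node 1: (V_1 - 10)/30 + (V_1 - 0)/10 = 0
Collecting terms: 0.1333 × V_1 = 0.3333  =>  V_1 = 2.5 V
V_th = V_1 - V_2 = 2.5 - 0 = 2.5 V
Step 2 — R_th: zero the source — replace V1 by a short circuit (node 2 merges into node 0) — and find the resistance seen between A (node 1) and B (node 0).
Reduce the network between node 1 (A) and node 0 (B) by series/parallel combination:
  Rp1 = R1 ‖ R2 (parallel, both between nodes 0 and 1) = 1/(1/30 + 1/10) = 7.5 Ω
R_th = 7.5 Ω
I_n = V_th/R_th = 2.5/7.5 = 0.3333 A, and R_n = R_th = 7.5 Ω

Final answer: I_n = 0.3333 A, R_n = 7.5 Ω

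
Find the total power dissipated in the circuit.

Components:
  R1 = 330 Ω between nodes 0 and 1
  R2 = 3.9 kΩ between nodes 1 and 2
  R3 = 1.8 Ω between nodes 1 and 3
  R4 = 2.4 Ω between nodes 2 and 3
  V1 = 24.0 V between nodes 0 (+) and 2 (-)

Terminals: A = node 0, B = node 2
Nodal analysis, taking node 2 as the 0 V reference.
Source V1 fixes V_0 = 24 V.
KCL at each unknown node (sum of currents leaving = 0; resistances in Ω):
  Node 1: (V_1 - 24)/330 + (V_1 - 0)/3900 + (V_1 - V_3)/1.8 = 0
  Node 3: (V_3 - V_1)/1.8 + (V_3 - 0)/2.4 = 0
Collecting terms (coefficients in siemens):
  0.5588·V_1 - 0.5556·V_3 = 0.07273
  0.9722·V_3 - 0.5556·V_1 = 0
Determinant D = (0.5588)(0.9722) - (-0.5556)(-0.5556) = 0.2347
V_1 = [(0.07273)(0.9722) - (-0.5556)(0)]/D = 0.3013 V
V_3 = [(0.5588)(0) - (0.07273)(-0.5556)]/D = 0.1722 V
Power in each resistor, P = (ΔV)²/R:
  P_R1 = (24 - 0.3013)²/330 = 1.702 W
  P_R2 = (0.3013 - 0)²/3900 = 0.00002328 W
  P_R3 = (0.3013 - 0.1722)²/1.8 = 0.009263 W
  P_R4 = (0 - 0.1722)²/2.4 = 0.01235 W
P_total = P_R1 + P_R2 + P_R3 + P_R4 = 1.724 W

Final answer: 1.724 W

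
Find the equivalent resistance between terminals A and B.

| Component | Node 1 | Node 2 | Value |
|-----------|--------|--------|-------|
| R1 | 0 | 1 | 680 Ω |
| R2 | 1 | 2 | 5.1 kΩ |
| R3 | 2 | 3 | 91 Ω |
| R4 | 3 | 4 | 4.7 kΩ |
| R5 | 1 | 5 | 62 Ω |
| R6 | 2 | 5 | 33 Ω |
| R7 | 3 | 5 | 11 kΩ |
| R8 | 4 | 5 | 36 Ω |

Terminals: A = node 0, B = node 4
The network is not a plain series/parallel combination. Inject a 1 A test current into terminal A (node 0) and return it from terminal B (node 4); then R_eq = V_A / (1 A).
Nodal analysis, taking node 4 as the 0 V reference.
Current source I_test pushes 1 A into node 0 and draws it out of node 4.
KCL at each unknown node (sum of currents leaving = 0; resistances in Ω):
  Node 0: (V_0 - V_1)/680 - 1 = 0
  Node 1: (V_1 - V_0)/680 + (V_1 - V_2)/5100 + (V_1 - V_5)/62 = 0
  Node 2: (V_2 - V_1)/5100 + (V_2 - V_3)/91 + (V_2 - V_5)/33 = 0
  Node 3: (V_3 - V_2)/91 + (V_3 - 0)/4700 + (V_3 - V_5)/11000 = 0
  Node 5: (V_5 - V_1)/62 + (V_5 - V_2)/33 + (V_5 - V_3)/11000 + (V_5 - 0)/36 = 0
Collecting terms (coefficients in siemens):
  0.001471·V_0 - 0.001471·V_1 = 1
  0.0178·V_1 - 0.001471·V_0 - 0.0001961·V_2 - 0.01613·V_5 = 0
  0.04149·V_2 - 0.0001961·V_1 - 0.01099·V_3 - 0.0303·V_5 = 0
  0.01129·V_3 - 0.01099·V_2 - 0.00009091·V_5 = 0
  0.0743·V_5 - 0.01613·V_1 - 0.0303·V_2 - 0.00009091·V_3 = 0
Solving these 5 simultaneous equations (Gaussian elimination) gives:
  V_0 = 777 V, V_1 = 96.99 V, V_2 = 35.88 V, V_3 = 35.2 V
  V_5 = 35.73 V
R_eq = V_0 / 1 A = 777 Ω

Final answer: 777 Ω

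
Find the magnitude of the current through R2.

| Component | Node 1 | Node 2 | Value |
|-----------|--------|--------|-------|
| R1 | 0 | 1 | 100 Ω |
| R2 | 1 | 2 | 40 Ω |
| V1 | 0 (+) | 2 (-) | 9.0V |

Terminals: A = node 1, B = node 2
Nodal analysis, taking node 2 as the 0 V reference.
Source V1 fixes V_0 = 9 V.
KCL at each unknown node (sum of currents leaving = 0; resistances in Ω):
  Node 1: (V_1 - 9)/100 + (V_1 - 0)/40 = 0
Collecting terms: 0.035 × V_1 = 0.09  =>  V_1 = 2.571 V
I_R2 = (V_1 - V_2)/R2 = (2.571 - 0)/40 = 0.06429 A
|I_R2| = 0.06429 A

Final answer: |I_R2| = 0.06429 A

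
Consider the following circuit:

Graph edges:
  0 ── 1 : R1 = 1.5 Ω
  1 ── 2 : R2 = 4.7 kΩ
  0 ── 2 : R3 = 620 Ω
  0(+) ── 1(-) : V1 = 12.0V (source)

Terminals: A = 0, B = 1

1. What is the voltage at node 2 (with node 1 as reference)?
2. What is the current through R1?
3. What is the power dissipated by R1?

Nodal analysis, taking node 1 as the 0 V reference.
Source V1 fixes V_0 = 12 V.
KCL at each unknown node (sum of currents leaving = 0; resistances in Ω):
  Node 2: (V_2 - 0)/4700 + (V_2 - 12)/620 = 0
Collecting terms: 0.001826 × V_2 = 0.01935  =>  V_2 = 10.6 V
Part 1:
  Read off the nodal solution: V_2 = 10.6 V
Part 2:
  I_R1 = (V_0 - V_1)/R1 = (12 - 0)/1.5 = 8 A
  Magnitude: I_R1 = 8 A
Part 3:
  I_R1 = (V_0 - V_1)/R1 = (12 - 0)/1.5 = 8 A
  P_R1 = I_R1² × R1 = (8)² × 1.5 = 96 W

Final answers:
1. V_2 = 10.6 V
2. I_R1 = 8 A
3. P_R1 = 96 W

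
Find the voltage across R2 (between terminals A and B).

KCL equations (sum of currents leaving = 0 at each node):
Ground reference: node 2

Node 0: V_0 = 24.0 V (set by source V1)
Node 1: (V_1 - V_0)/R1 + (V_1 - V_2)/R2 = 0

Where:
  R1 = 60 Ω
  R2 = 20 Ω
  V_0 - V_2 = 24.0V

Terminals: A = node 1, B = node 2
R1 and R2 are in series across V1 (node 0 → node 1 → node 2), and the output A–B is taken across R2, so this is a voltage divider.
Series current: I = V1/(R1 + R2) = 24/(60 + 20) = 24/80 = 0.3 A
V_R2 = I × R2 = V1 × R2/(R1 + R2) = 24 × 20/80 = 6 V

Final answer: 6 V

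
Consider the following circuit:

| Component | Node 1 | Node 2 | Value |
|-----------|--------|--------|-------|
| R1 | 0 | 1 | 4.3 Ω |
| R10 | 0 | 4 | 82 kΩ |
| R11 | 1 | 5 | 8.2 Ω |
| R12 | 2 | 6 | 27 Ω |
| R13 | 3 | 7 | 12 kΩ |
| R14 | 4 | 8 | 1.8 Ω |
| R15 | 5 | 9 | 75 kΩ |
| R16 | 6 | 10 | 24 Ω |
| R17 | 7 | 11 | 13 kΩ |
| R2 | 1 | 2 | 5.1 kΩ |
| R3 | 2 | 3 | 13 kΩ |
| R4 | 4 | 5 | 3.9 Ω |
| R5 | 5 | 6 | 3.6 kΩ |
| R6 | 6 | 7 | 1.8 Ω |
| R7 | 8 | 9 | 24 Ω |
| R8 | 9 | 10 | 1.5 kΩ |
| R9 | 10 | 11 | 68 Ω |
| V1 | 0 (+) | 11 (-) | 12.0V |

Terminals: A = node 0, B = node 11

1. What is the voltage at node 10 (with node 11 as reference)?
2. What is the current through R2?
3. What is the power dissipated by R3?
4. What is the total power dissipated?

Nodal analysis, taking node 11 as the 0 V reference.
Source V1 fixes V_0 = 12 V.
KCL at each unknown node (sum of currents leaving = 0; resistances in Ω):
  Node 1: (V_1 - 12)/4.3 + (V_1 - V_2)/5100 + (V_1 - V_5)/8.2 = 0
  Node 2: (V_2 - V_1)/5100 + (V_2 - V_3)/13000 + (V_2 - V_6)/27 = 0
  Node 3: (V_3 - V_2)/13000 + (V_3 - V_7)/12000 = 0
  Node 4: (V_4 - V_5)/3.9 + (V_4 - 12)/82000 + (V_4 - V_8)/1.8 = 0
  Node 5: (V_5 - V_4)/3.9 + (V_5 - V_6)/3600 + (V_5 - V_1)/8.2 + (V_5 - V_9)/75000 = 0
  Node 6: (V_6 - V_5)/3600 + (V_6 - V_7)/1.8 + (V_6 - V_2)/27 + (V_6 - V_10)/24 = 0
  Node 7: (V_7 - V_6)/1.8 + (V_7 - V_3)/12000 + (V_7 - 0)/13000 = 0
  Node 8: (V_8 - V_9)/24 + (V_8 - V_4)/1.8 = 0
  Node 9: (V_9 - V_8)/24 + (V_9 - V_10)/1500 + (V_9 - V_5)/75000 = 0
  Node 10: (V_10 - V_9)/1500 + (V_10 - 0)/68 + (V_10 - V_6)/24 = 0
Collecting terms (coefficients in siemens):
  0.3547·V_1 - 0.0001961·V_2 - 0.122·V_5 = 2.791
  0.03731·V_2 - 0.0001961·V_1 - 0.00007692·V_3 - 0.03704·V_6 = 0
  0.0001603·V_3 - 0.00007692·V_2 - 0.00008333·V_7 = 0
  0.812·V_4 - 0.2564·V_5 - 0.5556·V_8 = 0.0001463
  0.3787·V_5 - 0.122·V_1 - 0.2564·V_4 - 0.0002778·V_6 - 0.00001333·V_9 = 0
  0.6345·V_6 - 0.03704·V_2 - 0.0002778·V_5 - 0.5556·V_7 - 0.04167·V_10 = 0
  0.5557·V_7 - 0.00008333·V_3 - 0.5556·V_6 = 0
  0.5972·V_8 - 0.5556·V_4 - 0.04167·V_9 = 0
  0.04235·V_9 - 0.00001333·V_5 - 0.04167·V_8 - 0.0006667·V_10 = 0
  0.05704·V_10 - 0.04167·V_6 - 0.0006667·V_9 = 0
Solving these 10 simultaneous equations (Gaussian elimination) gives:
  V_1 = 11.95 V, V_2 = 1.017 V, V_3 = 0.9869 V, V_4 = 11.83 V
  V_5 = 11.86 V, V_6 = 0.9592 V, V_7 = 0.959 V, V_8 = 11.82 V
  V_9 = 11.65 V, V_10 = 0.8368 V
Part 1:
  Read off the nodal solution: V_10 = 0.8368 V
Part 2:
  I_R2 = (V_1 - V_2)/R2 = (11.95 - 1.017)/5100 = 0.002143 A
  Magnitude: I_R2 = 0.002143 A
Part 3:
  I_R3 = (V_2 - V_3)/R3 = (1.017 - 0.9869)/13000 = 0.000002317 A
  P_R3 = I_R3² × R3 = (0.000002317)² × 13000 = 0.0000000698 W
Part 4:
  Power in each resistor, P = (ΔV)²/R:
    P_R1 = (12 - 11.95)²/4.3 = 0.0006588 W
    P_R2 = (11.95 - 1.017)²/5100 = 0.02342 W
    P_R3 = (1.017 - 0.9869)²/13000 = 0.0000000698 W
    P_R4 = (11.83 - 11.86)²/3.9 = 0.0002024 W
    P_R5 = (11.86 - 0.9592)²/3600 = 0.03303 W
    P_R6 = (0.9592 - 0.959)²/1.8 = 0.000000009191 W
    P_R7 = (11.82 - 11.65)²/24 = 0.001246 W
    P_R8 = (11.65 - 0.8368)²/1500 = 0.07793 W
    P_R9 = (0.8368 - 0)²/68 = 0.0103 W
    P_R10 = (12 - 11.83)²/82000 = 0.000000333 W
    P_R11 = (11.95 - 11.86)²/8.2 = 0.000859 W
    P_R12 = (1.017 - 0.9592)²/27 = 0.0001237 W
    P_R13 = (0.9869 - 0.959)²/12000 = 0.00000006443 W
    P_R14 = (11.83 - 11.82)²/1.8 = 0.00009345 W
    P_R15 = (11.86 - 11.65)²/75000 = 0.0000006105 W
    P_R16 = (0.9592 - 0.8368)²/24 = 0.0006238 W
    P_R17 = (0.959 - 0)²/13000 = 0.00007075 W
  P_total = P_R1 + P_R2 + P_R3 + P_R4 + P_R5 + P_R6 + P_R7 + P_R8 + P_R9 + P_R10 + P_R11 + P_R12 + P_R13 + P_R14 + P_R15 + P_R16 + P_R17 = 0.1486 W

Final answers:
1. V_10 = 0.8368 V
2. I_R2 = 0.002143 A
3. P_R3 = 6.98e-08 W
4. P_total = 0.1486 W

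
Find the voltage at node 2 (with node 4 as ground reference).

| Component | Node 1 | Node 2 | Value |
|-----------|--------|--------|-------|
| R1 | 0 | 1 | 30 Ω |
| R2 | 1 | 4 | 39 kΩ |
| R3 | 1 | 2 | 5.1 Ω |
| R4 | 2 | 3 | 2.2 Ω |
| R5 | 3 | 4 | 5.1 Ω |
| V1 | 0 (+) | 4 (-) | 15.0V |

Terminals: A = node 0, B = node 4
Nodal analysis, taking node 4 as the 0 V reference.
Source V1 fixes V_0 = 15 V.
KCL at each unknown node (sum of currents leaving = 0; resistances in Ω):
  Node 1: (V_1 - 15)/30 + (V_1 - 0)/39000 + (V_1 - V_2)/5.1 = 0
  Node 2: (V_2 - V_1)/5.1 + (V_2 - V_3)/2.2 = 0
  Node 3: (V_3 - V_2)/2.2 + (V_3 - 0)/5.1 = 0
Collecting terms (coefficients in siemens):
  0.2294·V_1 - 0.1961·V_2 = 0.5
  0.6506·V_2 - 0.1961·V_1 - 0.4545·V_3 = 0
  0.6506·V_3 - 0.4545·V_2 = 0
Solving these 3 simultaneous equations (Gaussian elimination) gives:
  V_1 = 4.386 V, V_2 = 2.582 V, V_3 = 1.804 V
The requested potential is V_2 = 2.582 V.

Final answer: V_2 = 2.582 V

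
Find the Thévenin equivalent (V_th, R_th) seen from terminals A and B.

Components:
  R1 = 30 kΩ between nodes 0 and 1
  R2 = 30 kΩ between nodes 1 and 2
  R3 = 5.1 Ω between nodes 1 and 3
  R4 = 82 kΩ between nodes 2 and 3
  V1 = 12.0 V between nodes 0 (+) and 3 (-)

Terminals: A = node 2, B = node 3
Step 1 — V_th is the open-circuit voltage V_A - V_B (nothing connected across the terminals).
Nodal analysis, taking node 3 as the 0 V reference.
Source V1 fixes V_0 = 12 V.
KCL at each unknown node (sum of currents leaving = 0; resistances in Ω):
  Node 1: (V_1 - 12)/30000 + (V_1 - V_2)/30000 + (V_1 - 0)/5.1 = 0
  Node 2: (V_2 - V_1)/30000 + (V_2 - 0)/82000 = 0
Collecting terms (coefficients in siemens):
  0.1961·V_1 - 0.00003333·V_2 = 0.0004
  0.00004553·V_2 - 0.00003333·V_1 = 0
Determinant D = (0.1961)(0.00004553) - (-0.00003333)(-0.00003333) = 0.000008929
V_1 = [(0.0004)(0.00004553) - (-0.00003333)(0)]/D = 0.00204 V
V_2 = [(0.1961)(0) - (0.0004)(-0.00003333)]/D = 0.001493 V
V_th = V_2 - V_3 = 0.001493 - 0 = 0.001493 V
Step 2 — R_th: zero the source — replace V1 by a short circuit (node 3 merges into node 0) — and find the resistance seen between A (node 2) and B (node 0).
Reduce the network between node 2 (A) and node 0 (B) by series/parallel combination:
  Rp1 = R1 ‖ R3 (parallel, both between nodes 0 and 1) = 1/(1/30000 + 1/5.1) = 5.099 Ω
  Rs1 = R2 + Rp1 (series, joined only at node 1) = 30000 + 5.099 = 30010 Ω
  Rp2 = R4 ‖ Rs1 (parallel, both between nodes 0 and 2) = 1/(1/82000 + 1/30010) = 21970 Ω
R_th = 21.97 kΩ

Final answer: V_th = 0.001493 V, R_th = 21.97 kΩ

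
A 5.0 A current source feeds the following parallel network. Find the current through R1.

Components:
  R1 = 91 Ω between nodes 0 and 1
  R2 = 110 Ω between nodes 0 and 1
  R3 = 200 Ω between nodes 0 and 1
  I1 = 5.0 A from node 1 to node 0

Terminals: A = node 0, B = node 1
All resistors sit directly between nodes 0 and 1, so they are in parallel and share one voltage V; the full source current 5 A splits among them.
1/R_par = 1/91 + 1/110 + 1/200 = 0.02508 S  =>  R_par = 39.87 Ω
V = I × R_par = 5 × 39.87 = 199.4 V
I_R1 = V/R1 = 199.4/91 = 2.191 A

Final answer: 2.191 A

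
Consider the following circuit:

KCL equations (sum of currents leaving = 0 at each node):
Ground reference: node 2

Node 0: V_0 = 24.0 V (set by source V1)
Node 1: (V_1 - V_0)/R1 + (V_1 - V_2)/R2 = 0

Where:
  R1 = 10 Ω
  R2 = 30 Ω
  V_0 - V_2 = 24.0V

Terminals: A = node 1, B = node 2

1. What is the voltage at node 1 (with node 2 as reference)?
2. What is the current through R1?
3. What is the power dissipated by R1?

Nodal analysis, taking node 2 as the 0 V reference.
Source V1 fixes V_0 = 24 V.
KCL at each unknown node (sum of currents leaving = 0; resistances in Ω):
  Node 1: (V_1 - 24)/10 + (V_1 - 0)/30 = 0
Collecting terms: 0.1333 × V_1 = 2.4  =>  V_1 = 18 V
Part 1:
  Read off the nodal solution: V_1 = 18 V
Part 2:
  I_R1 = (V_0 - V_1)/R1 = (24 - 18)/10 = 0.6 A
  Magnitude: I_R1 = 0.6 A
Part 3:
  I_R1 = (V_0 - V_1)/R1 = (24 - 18)/10 = 0.6 A
  P_R1 = I_R1² × R1 = (0.6)² × 10 = 3.6 W

Final answers:
1. V_1 = 18 V
2. I_R1 = 0.6 A
3. P_R1 = 3.6 W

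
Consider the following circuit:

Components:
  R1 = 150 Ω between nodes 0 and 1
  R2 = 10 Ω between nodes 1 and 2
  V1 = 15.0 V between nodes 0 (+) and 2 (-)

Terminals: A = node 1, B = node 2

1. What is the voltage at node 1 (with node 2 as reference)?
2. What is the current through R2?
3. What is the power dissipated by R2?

Nodal analysis, taking node 2 as the 0 V reference.
Source V1 fixes V_0 = 15 V.
KCL at each unknown node (sum of currents leaving = 0; resistances in Ω):
  Node 1: (V_1 - 15)/150 + (V_1 - 0)/10 = 0
Collecting terms: 0.1067 × V_1 = 0.1  =>  V_1 = 0.9375 V
Part 1:
  Read off the nodal solution: V_1 = 0.9375 V
Part 2:
  I_R2 = (V_1 - V_2)/R2 = (0.9375 - 0)/10 = 0.09375 A
  Magnitude: I_R2 = 0.09375 A
Part 3:
  I_R2 = (V_1 - V_2)/R2 = (0.9375 - 0)/10 = 0.09375 A
  P_R2 = I_R2² × R2 = (0.09375)² × 10 = 0.08789 W

Final answers:
1. V_1 = 0.9375 V
2. I_R2 = 0.09375 A
3. P_R2 = 0.08789 W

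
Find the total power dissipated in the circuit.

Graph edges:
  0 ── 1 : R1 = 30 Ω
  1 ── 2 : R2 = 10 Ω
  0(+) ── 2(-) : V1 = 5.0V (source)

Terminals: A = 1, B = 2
Nodal analysis, taking node 2 as the 0 V reference.
Source V1 fixes V_0 = 5 V.
KCL at each unknown node (sum of currents leaving = 0; resistances in Ω):
  Node 1: (V_1 - 5)/30 + (V_1 - 0)/10 = 0
Collecting terms: 0.1333 × V_1 = 0.1667  =>  V_1 = 1.25 V
Power in each resistor, P = (ΔV)²/R:
  P_R1 = (5 - 1.25)²/30 = 0.4688 W
  P_R2 = (1.25 - 0)²/10 = 0.1562 W
P_total = P_R1 + P_R2 = 0.625 W

Final answer: 0.625 W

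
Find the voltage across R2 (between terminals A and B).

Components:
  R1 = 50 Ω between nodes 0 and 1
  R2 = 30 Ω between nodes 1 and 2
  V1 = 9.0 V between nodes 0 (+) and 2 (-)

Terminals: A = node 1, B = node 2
R1 and R2 are in series across V1 (node 0 → node 1 → node 2), and the output A–B is taken across R2, so this is a voltage divider.
Series current: I = V1/(R1 + R2) = 9/(50 + 30) = 9/80 = 0.1125 A
V_R2 = I × R2 = V1 × R2/(R1 + R2) = 9 × 30/80 = 3.375 V

Final answer: 3.375 V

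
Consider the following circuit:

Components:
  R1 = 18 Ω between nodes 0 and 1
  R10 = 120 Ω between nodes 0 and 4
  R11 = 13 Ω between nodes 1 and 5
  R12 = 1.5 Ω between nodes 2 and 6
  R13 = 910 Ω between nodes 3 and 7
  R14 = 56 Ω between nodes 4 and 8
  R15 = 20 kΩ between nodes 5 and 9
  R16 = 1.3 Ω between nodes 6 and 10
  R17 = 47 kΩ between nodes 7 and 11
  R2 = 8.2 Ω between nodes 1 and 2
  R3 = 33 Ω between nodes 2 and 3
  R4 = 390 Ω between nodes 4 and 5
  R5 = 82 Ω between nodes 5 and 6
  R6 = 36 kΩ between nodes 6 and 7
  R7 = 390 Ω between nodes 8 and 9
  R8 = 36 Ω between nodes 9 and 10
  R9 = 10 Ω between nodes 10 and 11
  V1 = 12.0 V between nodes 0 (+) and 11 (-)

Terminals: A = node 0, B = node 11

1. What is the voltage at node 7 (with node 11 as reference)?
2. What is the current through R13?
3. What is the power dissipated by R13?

Nodal analysis, taking node 11 as the 0 V reference.
Source V1 fixes V_0 = 12 V.
KCL at each unknown node (sum of currents leaving = 0; resistances in Ω):
  Node 1: (V_1 - 12)/18 + (V_1 - V_2)/8.2 + (V_1 - V_5)/13 = 0
  Node 2: (V_2 - V_1)/8.2 + (V_2 - V_3)/33 + (V_2 - V_6)/1.5 = 0
  Node 3: (V_3 - V_2)/33 + (V_3 - V_7)/910 = 0
  Node 4: (V_4 - V_5)/390 + (V_4 - 12)/120 + (V_4 - V_8)/56 = 0
  Node 5: (V_5 - V_4)/390 + (V_5 - V_6)/82 + (V_5 - V_1)/13 + (V_5 - V_9)/20000 = 0
  Node 6: (V_6 - V_5)/82 + (V_6 - V_7)/36000 + (V_6 - V_2)/1.5 + (V_6 - V_10)/1.3 = 0
  Node 7: (V_7 - V_6)/36000 + (V_7 - V_3)/910 + (V_7 - 0)/47000 = 0
  Node 8: (V_8 - V_9)/390 + (V_8 - V_4)/56 = 0
  Node 9: (V_9 - V_8)/390 + (V_9 - V_10)/36 + (V_9 - V_5)/20000 = 0
  Node 10: (V_10 - V_9)/36 + (V_10 - 0)/10 + (V_10 - V_6)/1.3 = 0
Collecting terms (coefficients in siemens):
  0.2544·V_1 - 0.122·V_2 - 0.07692·V_5 = 0.6667
  0.8189·V_2 - 0.122·V_1 - 0.0303·V_3 - 0.6667·V_6 = 0
  0.0314·V_3 - 0.0303·V_2 - 0.001099·V_7 = 0
  0.02875·V_4 - 0.002564·V_5 - 0.01786·V_8 = 0.1
  0.09173·V_5 - 0.07692·V_1 - 0.002564·V_4 - 0.0122·V_6 - 0.00005·V_9 = 0
  1.448·V_6 - 0.6667·V_2 - 0.0122·V_5 - 0.00002778·V_7 - 0.7692·V_10 = 0
  0.001148·V_7 - 0.001099·V_3 - 0.00002778·V_6 = 0
  0.02042·V_8 - 0.01786·V_4 - 0.002564·V_9 = 0
  0.03039·V_9 - 0.00005·V_5 - 0.002564·V_8 - 0.02778·V_10 = 0
  0.897·V_10 - 0.7692·V_6 - 0.02778·V_9 = 0
Solving these 10 simultaneous equations (Gaussian elimination) gives:
  V_1 = 6.465 V, V_2 = 4.124 V, V_3 = 4.121 V, V_4 = 9.456 V
  V_5 = 6.179 V, V_6 = 3.696 V, V_7 = 4.035 V, V_8 = 8.74 V
  V_9 = 3.751 V, V_10 = 3.286 V
Part 1:
  Read off the nodal solution: V_7 = 4.035 V
Part 2:
  I_R13 = (V_3 - V_7)/R13 = (4.121 - 4.035)/910 = 0.00009524 A
  Magnitude: I_R13 = 0.00009524 A
Part 3:
  I_R13 = (V_3 - V_7)/R13 = (4.121 - 4.035)/910 = 0.00009524 A
  P_R13 = I_R13² × R13 = (0.00009524)² × 910 = 0.000008254 W

Final answers:
1. V_7 = 4.035 V
2. I_R13 = 9.524e-05 A
3. P_R13 = 8.254e-06 W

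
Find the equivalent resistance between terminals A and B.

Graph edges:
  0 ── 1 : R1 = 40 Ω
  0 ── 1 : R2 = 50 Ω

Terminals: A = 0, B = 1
Reduce the network between node 0 (A) and node 1 (B) by series/parallel combination:
  Rp1 = R1 ‖ R2 (parallel, both between nodes 0 and 1) = 1/(1/40 + 1/50) = 22.22 Ω
R_eq = 22.22 Ω

Final answer: 22.22 Ω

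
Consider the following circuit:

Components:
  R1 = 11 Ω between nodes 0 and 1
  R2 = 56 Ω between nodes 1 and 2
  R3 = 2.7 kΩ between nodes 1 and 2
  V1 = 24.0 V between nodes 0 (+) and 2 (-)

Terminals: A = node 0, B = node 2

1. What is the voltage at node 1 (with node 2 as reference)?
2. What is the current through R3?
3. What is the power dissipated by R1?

Nodal analysis, taking node 2 as the 0 V reference.
Source V1 fixes V_0 = 24 V.
KCL at each unknown node (sum of currents leaving = 0; resistances in Ω):
  Node 1: (V_1 - 24)/11 + (V_1 - 0)/56 + (V_1 - 0)/2700 = 0
Collecting terms: 0.1091 × V_1 = 2.182  =>  V_1 = 19.99 V
Part 1:
  Read off the nodal solution: V_1 = 19.99 V
Part 2:
  I_R3 = (V_1 - V_2)/R3 = (19.99 - 0)/2700 = 0.007404 A
  Magnitude: I_R3 = 0.007404 A
Part 3:
  I_R1 = (V_0 - V_1)/R1 = (24 - 19.99)/11 = 0.3644 A
  P_R1 = I_R1² × R1 = (0.3644)² × 11 = 1.461 W

Final answers:
1. V_1 = 19.99 V
2. I_R3 = 0.007404 A
3. P_R1 = 1.461 W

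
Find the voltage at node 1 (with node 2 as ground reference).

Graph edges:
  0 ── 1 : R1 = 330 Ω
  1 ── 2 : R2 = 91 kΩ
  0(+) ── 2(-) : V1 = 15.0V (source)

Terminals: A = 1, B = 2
Nodal analysis, taking node 2 as the 0 V reference.
Source V1 fixes V_0 = 15 V.
KCL at each unknown node (sum of currents leaving = 0; resistances in Ω):
  Node 1: (V_1 - 15)/330 + (V_1 - 0)/91000 = 0
Collecting terms: 0.003041 × V_1 = 0.04545  =>  V_1 = 14.95 V
The requested potential is V_1 = 14.95 V.

Final answer: V_1 = 14.95 V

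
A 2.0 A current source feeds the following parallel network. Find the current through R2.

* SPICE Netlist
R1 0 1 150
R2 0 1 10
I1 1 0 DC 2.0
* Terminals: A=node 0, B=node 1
All resistors sit directly between nodes 0 and 1, so they are in parallel and share one voltage V; the full source current 2 A splits among them.
1/R_par = 1/150 + 1/10 = 0.1067 S  =>  R_par = 9.375 Ω
V = I × R_par = 2 × 9.375 = 18.75 V
I_R2 = V/R2 = 18.75/10 = 1.875 A

Final answer: 1.875 A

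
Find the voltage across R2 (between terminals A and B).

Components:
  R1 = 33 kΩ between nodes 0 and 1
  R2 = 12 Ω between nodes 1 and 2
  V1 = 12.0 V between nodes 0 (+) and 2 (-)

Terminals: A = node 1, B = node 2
R1 and R2 are in series across V1 (node 0 → node 1 → node 2), and the output A–B is taken across R2, so this is a voltage divider.
Series current: I = V1/(R1 + R2) = 12/(33000 + 12) = 12/33010 = 0.0003635 A
V_R2 = I × R2 = V1 × R2/(R1 + R2) = 12 × 12/33010 = 0.004362 V

Final answer: 0.004362 V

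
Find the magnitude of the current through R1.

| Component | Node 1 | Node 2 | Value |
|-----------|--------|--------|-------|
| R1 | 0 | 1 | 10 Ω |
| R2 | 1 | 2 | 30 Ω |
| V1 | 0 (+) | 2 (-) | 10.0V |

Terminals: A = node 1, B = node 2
Nodal analysis, taking node 2 as the 0 V reference.
Source V1 fixes V_0 = 10 V.
KCL at each unknown node (sum of currents leaving = 0; resistances in Ω):
  Node 1: (V_1 - 10)/10 + (V_1 - 0)/30 = 0
Collecting terms: 0.1333 × V_1 = 1  =>  V_1 = 7.5 V
I_R1 = (V_0 - V_1)/R1 = (10 - 7.5)/10 = 0.25 A
|I_R1| = 0.25 A

Final answer: |I_R1| = 0.25 A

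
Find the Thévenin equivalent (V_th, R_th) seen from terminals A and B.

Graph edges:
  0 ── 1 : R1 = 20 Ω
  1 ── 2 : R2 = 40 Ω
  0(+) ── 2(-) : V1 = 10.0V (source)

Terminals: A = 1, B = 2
Step 1 — V_th is the open-circuit voltage V_A - V_B (nothing connected across the terminals).
Nodal analysis, taking node 2 as the 0 V reference.
Source V1 fixes V_0 = 10 V.
KCL at each unknown node (sum of currents leaving = 0; resistances in Ω):
  Node 1: (V_1 - 10)/20 + (V_1 - 0)/40 = 0
Collecting terms: 0.075 × V_1 = 0.5  =>  V_1 = 6.667 V
V_th = V_1 - V_2 = 6.667 - 0 = 6.667 V
Step 2 — R_th: zero the source — replace V1 by a short circuit (node 2 merges into node 0) — and find the resistance seen between A (node 1) and B (node 0).
Reduce the network between node 1 (A) and node 0 (B) by series/parallel combination:
  Rp1 = R1 ‖ R2 (parallel, both between nodes 0 and 1) = 1/(1/20 + 1/40) = 13.33 Ω
R_th = 13.33 Ω

Final answer: V_th = 6.667 V, R_th = 13.33 Ω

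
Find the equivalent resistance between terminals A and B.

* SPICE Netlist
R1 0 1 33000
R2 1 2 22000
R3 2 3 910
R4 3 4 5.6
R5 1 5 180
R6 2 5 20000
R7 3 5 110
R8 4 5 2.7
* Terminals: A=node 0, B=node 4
The network is not a plain series/parallel combination. Inject a 1 A test current into terminal A (node 0) and return it from terminal B (node 4); then R_eq = V_A / (1 A).
Nodal analysis, taking node 4 as the 0 V reference.
Current source I_test pushes 1 A into node 0 and draws it out of node 4.
KCL at each unknown node (sum of currents leaving = 0; resistances in Ω):
  Node 0: (V_0 - V_1)/33000 - 1 = 0
  Node 1: (V_1 - V_0)/33000 + (V_1 - V_2)/22000 + (V_1 - V_5)/180 = 0
  Node 2: (V_2 - V_1)/22000 + (V_2 - V_3)/910 + (V_2 - V_5)/20000 = 0
  Node 3: (V_3 - V_2)/910 + (V_3 - 0)/5.6 + (V_3 - V_5)/110 = 0
  Node 5: (V_5 - V_1)/180 + (V_5 - V_2)/20000 + (V_5 - V_3)/110 + (V_5 - 0)/2.7 = 0
Collecting terms (coefficients in siemens):
  0.0000303·V_0 - 0.0000303·V_1 = 1
  0.005631·V_1 - 0.0000303·V_0 - 0.00004545·V_2 - 0.005556·V_5 = 0
  0.001194·V_2 - 0.00004545·V_1 - 0.001099·V_3 - 0.00005·V_5 = 0
  0.1888·V_3 - 0.001099·V_2 - 0.009091·V_5 = 0
  0.3851·V_5 - 0.005556·V_1 - 0.00005·V_2 - 0.009091·V_3 = 0
Solving these 5 simultaneous equations (Gaussian elimination) gives:
  V_0 = 33180 V, V_1 = 181.2 V, V_2 = 7.16 V, V_3 = 0.1678 V
  V_5 = 2.619 V
R_eq = V_0 / 1 A = 33180 Ω = 33.18 kΩ

Final answer: 33.18 kΩ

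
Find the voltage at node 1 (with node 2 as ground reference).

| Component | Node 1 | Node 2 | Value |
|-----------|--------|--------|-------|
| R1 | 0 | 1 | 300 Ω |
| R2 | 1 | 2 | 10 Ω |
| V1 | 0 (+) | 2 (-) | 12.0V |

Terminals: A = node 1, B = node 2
Nodal analysis, taking node 2 as the 0 V reference.
Source V1 fixes V_0 = 12 V.
KCL at each unknown node (sum of currents leaving = 0; resistances in Ω):
  Node 1: (V_1 - 12)/300 + (V_1 - 0)/10 = 0
Collecting terms: 0.1033 × V_1 = 0.04  =>  V_1 = 0.3871 V
The requested potential is V_1 = 0.3871 V.

Final answer: V_1 = 0.3871 V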